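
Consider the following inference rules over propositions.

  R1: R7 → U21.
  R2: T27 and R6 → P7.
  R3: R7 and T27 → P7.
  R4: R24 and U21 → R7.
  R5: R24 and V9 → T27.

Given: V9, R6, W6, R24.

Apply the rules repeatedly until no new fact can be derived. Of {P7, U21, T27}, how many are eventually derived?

From R24 and V9, R5 gives T27.
From T27 and R6, R2 gives P7.
P7: reached.
U21 would need R7 (R1), but R7 is never established.
T27: reached.
Reached: P7 and T27 — 2 of the 3.

2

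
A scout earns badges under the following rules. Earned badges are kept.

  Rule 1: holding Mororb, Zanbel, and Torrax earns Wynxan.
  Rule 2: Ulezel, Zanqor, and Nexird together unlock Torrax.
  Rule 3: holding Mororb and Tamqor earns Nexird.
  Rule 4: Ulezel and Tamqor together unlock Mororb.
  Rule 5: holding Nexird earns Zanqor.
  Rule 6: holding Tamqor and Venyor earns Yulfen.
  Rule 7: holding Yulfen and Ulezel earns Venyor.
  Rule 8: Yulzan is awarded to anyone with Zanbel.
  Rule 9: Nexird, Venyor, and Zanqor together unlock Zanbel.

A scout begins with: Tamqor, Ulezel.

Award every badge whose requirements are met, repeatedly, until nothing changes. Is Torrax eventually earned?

Yes

With Ulezel and Tamqor, Mororb is earned (Rule 4).
With Mororb and Tamqor, Nexird is earned (Rule 3).
With Nexird, Zanqor is earned (Rule 5).
With Ulezel, Zanqor, and Nexird, Torrax is earned (Rule 2).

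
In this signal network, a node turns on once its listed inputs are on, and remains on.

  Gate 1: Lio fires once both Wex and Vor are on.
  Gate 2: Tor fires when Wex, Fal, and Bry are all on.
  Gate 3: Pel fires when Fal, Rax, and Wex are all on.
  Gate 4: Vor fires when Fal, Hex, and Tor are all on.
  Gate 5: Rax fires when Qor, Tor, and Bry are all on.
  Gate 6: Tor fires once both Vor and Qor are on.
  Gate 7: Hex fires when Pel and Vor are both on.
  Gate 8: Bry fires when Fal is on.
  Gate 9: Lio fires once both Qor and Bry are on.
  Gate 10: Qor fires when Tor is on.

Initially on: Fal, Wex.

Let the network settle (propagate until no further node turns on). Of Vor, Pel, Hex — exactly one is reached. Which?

Fal is on, so Bry fires (Gate 8).
Wex, Fal, and Bry are on, so Tor fires (Gate 2).
Tor is on, so Qor fires (Gate 10).
Gate 5: Qor, Tor, and Bry on → Rax on.
Gate 3: Fal, Rax, and Wex on → Pel on.
Hex would need Pel and Vor (Gate 7), but Vor never turns on. Vor would need Fal, Hex, and Tor (Gate 4), but Hex never turns on.

Pel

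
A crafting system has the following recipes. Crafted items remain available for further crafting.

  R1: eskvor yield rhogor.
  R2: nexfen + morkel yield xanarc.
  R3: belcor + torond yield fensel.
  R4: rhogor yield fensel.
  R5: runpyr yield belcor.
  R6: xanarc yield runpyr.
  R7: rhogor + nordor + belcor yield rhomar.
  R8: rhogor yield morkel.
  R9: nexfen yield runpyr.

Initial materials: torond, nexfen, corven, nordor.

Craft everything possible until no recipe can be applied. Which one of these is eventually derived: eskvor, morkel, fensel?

fensel

Using R9, nexfen makes runpyr.
Using R5, runpyr makes belcor.
Using R3, belcor and torond make fensel.
morkel would need rhogor (R8), but rhogor is never obtained. No rule produces eskvor, and it is not given.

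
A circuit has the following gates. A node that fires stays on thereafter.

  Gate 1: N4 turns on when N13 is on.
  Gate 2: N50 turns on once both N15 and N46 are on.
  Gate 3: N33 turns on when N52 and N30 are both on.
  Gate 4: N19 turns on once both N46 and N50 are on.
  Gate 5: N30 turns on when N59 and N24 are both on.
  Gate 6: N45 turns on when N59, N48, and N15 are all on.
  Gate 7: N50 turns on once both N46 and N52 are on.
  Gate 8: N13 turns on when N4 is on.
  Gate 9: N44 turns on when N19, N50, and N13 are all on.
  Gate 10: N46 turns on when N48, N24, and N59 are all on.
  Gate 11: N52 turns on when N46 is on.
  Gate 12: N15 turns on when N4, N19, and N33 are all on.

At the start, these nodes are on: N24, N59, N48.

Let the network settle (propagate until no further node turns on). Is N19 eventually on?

Yes

N48, N24, and N59 are on, so N46 turns on (Gate 10).
Gate 11: N46 on → N52 on.
Gate 7: N46 and N52 on → N50 on.
N46 and N50 are on, so N19 turns on (Gate 4).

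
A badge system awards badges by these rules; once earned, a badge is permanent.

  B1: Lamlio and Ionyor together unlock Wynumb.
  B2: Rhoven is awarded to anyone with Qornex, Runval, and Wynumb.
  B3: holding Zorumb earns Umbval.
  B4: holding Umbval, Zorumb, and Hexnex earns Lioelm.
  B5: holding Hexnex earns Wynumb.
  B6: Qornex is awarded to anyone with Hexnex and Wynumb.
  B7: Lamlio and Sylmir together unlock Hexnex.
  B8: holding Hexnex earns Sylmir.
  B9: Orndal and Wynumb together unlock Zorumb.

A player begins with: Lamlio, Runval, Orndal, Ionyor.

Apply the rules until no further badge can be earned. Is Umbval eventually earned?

Yes

With Lamlio and Ionyor, Wynumb is earned (B1).
With Orndal and Wynumb, Zorumb is earned (B9).
With Zorumb, Umbval is earned (B3).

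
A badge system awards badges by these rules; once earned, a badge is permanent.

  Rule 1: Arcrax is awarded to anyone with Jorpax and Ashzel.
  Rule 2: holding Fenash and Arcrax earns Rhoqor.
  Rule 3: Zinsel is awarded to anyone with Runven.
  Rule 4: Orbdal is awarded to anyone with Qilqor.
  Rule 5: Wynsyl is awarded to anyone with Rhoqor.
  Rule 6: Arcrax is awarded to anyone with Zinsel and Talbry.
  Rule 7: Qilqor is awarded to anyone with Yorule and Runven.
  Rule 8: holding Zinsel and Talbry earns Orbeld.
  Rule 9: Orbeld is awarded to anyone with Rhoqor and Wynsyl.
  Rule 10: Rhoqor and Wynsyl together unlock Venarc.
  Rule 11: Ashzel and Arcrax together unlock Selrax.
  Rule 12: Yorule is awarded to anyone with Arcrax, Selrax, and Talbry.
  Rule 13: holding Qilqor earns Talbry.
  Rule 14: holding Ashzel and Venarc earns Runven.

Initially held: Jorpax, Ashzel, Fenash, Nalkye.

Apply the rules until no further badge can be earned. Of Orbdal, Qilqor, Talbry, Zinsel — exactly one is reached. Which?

With Jorpax and Ashzel, Arcrax is earned (Rule 1).
With Fenash and Arcrax, Rhoqor is earned (Rule 2).
With Rhoqor, Wynsyl is earned (Rule 5).
With Rhoqor and Wynsyl, Venarc is earned (Rule 10).
With Ashzel and Venarc, Runven is earned (Rule 14).
With Runven, Zinsel is earned (Rule 3).
Qilqor would need Yorule and Runven (Rule 7), but Yorule is never earned. Orbdal would need Qilqor (Rule 4), but Qilqor is never earned. Talbry would need Qilqor (Rule 13), but Qilqor is never earned.

Zinsel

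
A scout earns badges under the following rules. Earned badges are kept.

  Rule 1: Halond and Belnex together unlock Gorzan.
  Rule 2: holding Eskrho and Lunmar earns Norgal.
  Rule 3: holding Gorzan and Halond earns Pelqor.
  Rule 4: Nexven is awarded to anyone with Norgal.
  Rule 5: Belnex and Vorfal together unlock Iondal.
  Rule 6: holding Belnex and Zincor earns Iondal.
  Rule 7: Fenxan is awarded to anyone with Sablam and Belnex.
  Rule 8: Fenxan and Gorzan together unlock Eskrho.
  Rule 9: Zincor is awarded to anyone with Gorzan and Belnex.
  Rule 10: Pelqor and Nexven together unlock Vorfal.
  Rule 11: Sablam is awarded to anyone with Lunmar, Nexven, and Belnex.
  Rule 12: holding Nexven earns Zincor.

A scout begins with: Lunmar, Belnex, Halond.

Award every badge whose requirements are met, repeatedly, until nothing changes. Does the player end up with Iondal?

Yes

With Halond and Belnex, Gorzan is earned (Rule 1).
With Gorzan and Belnex, Zincor is earned (Rule 9).
With Belnex and Zincor, Iondal is earned (Rule 6).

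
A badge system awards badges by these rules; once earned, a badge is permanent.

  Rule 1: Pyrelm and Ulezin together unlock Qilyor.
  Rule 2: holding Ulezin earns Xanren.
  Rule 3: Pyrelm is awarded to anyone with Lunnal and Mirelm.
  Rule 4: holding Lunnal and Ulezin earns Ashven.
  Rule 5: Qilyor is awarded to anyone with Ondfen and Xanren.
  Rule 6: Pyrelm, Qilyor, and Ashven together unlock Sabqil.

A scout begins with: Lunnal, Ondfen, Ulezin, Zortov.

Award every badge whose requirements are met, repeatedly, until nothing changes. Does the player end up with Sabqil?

Sabqil would need Pyrelm, Qilyor, and Ashven (Rule 6), but Pyrelm is never earned.

No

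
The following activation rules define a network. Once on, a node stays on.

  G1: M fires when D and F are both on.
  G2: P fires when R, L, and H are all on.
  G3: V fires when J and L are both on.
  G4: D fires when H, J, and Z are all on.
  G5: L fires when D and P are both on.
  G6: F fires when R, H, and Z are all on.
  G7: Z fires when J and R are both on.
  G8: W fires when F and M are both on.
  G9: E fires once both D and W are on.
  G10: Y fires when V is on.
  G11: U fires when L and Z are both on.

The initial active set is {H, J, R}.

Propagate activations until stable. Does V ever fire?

V would need J and L (G3), but L never turns on.

No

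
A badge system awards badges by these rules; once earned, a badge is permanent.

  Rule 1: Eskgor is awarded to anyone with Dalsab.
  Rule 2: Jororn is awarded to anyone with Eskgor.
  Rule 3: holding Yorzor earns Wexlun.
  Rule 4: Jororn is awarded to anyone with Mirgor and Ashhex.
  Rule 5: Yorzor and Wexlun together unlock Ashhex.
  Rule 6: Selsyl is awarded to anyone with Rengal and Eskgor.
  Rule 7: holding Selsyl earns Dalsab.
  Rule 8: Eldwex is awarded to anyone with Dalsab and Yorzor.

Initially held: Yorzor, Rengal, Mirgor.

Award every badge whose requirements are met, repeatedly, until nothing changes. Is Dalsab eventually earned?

No

Dalsab would need Selsyl (Rule 7), but Selsyl is never earned.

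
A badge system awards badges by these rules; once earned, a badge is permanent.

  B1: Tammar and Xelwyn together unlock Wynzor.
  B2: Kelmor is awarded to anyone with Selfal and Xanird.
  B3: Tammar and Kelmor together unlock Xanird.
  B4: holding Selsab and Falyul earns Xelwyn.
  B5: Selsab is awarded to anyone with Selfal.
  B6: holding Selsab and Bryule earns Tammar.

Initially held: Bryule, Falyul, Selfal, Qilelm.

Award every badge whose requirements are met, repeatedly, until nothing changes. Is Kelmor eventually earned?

Kelmor would need Selfal and Xanird (B2), but Xanird is never earned.

No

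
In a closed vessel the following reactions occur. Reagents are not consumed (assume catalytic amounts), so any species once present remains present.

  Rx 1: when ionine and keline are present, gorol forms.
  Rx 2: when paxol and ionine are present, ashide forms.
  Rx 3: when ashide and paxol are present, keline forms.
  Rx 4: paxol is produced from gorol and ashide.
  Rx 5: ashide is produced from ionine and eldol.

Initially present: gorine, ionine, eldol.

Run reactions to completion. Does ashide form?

Yes

ionine and eldol present → ashide forms (Rx 5).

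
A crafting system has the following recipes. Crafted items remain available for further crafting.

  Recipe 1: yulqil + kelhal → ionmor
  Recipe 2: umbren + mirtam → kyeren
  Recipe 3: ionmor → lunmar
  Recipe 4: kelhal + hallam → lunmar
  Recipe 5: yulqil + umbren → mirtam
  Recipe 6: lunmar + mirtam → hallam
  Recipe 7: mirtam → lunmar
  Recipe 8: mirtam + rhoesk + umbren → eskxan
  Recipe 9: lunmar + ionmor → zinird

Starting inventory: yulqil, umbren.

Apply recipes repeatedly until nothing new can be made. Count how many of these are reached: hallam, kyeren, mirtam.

3

yulqil + umbren → mirtam (Recipe 5).
Using Recipe 2, umbren and mirtam make kyeren.
Using Recipe 7, mirtam makes lunmar.
Using Recipe 6, lunmar and mirtam make hallam.
hallam: reached.
kyeren: reached.
mirtam: reached.
All 3 are reached.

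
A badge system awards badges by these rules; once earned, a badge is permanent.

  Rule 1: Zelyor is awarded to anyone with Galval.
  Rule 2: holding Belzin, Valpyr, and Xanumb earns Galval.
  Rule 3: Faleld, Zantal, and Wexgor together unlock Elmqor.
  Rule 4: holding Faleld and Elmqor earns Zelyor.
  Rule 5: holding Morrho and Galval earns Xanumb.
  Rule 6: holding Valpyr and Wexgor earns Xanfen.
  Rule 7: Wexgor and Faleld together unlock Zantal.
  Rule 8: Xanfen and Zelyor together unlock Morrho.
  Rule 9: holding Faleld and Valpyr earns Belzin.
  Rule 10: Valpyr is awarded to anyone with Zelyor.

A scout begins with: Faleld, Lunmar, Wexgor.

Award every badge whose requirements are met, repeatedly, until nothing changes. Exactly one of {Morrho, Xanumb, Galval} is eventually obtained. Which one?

With Wexgor and Faleld, Zantal is earned (Rule 7).
With Faleld, Zantal, and Wexgor, Elmqor is earned (Rule 3).
With Faleld and Elmqor, Zelyor is earned (Rule 4).
With Zelyor, Valpyr is earned (Rule 10).
With Valpyr and Wexgor, Xanfen is earned (Rule 6).
With Xanfen and Zelyor, Morrho is earned (Rule 8).
Galval would need Belzin, Valpyr, and Xanumb (Rule 2), but Xanumb is never earned. Xanumb would need Morrho and Galval (Rule 5), but Galval is never earned.

Morrho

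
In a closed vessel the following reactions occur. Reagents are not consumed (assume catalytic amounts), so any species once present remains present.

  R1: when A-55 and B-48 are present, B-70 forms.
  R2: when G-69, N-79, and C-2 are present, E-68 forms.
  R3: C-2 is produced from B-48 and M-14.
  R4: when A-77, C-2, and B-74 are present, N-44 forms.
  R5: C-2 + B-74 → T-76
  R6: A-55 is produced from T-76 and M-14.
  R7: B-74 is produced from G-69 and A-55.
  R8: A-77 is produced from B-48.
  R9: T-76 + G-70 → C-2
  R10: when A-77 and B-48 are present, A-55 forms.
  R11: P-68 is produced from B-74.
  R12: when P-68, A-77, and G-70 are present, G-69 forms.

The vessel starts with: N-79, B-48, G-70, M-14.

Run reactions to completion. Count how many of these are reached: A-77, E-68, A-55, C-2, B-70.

B-48 present → A-77 forms (R8).
B-48 and M-14 present → C-2 forms (R3).
A-77 and B-48 present → A-55 forms (R10).
A-55 and B-48 present → B-70 forms (R1).
A-77: reached.
E-68 would need G-69, N-79, and C-2 (R2), but G-69 never forms.
A-55: reached.
C-2: reached.
B-70: reached.
Reached: A-77, A-55, C-2, and B-70 — 4 of the 5.

4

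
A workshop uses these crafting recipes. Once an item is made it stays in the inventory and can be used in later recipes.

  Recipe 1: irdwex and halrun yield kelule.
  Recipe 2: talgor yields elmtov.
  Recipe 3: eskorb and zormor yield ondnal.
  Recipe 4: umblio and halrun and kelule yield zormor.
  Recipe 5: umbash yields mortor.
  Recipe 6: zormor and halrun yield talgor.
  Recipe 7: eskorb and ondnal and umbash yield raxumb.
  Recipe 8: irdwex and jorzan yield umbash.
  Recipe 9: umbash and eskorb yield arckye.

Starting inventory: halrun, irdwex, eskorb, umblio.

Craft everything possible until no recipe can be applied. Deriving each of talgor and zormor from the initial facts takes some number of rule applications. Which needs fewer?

zormor

zormor: irdwex and halrun → kelule (Recipe 1). Using Recipe 4, umblio, halrun, and kelule make zormor. [2 rule applications]
talgor: irdwex and halrun → kelule (Recipe 1). umblio and halrun and kelule → zormor (Recipe 4). zormor and halrun → talgor (Recipe 6). [3 rule applications]
zormor needs fewer.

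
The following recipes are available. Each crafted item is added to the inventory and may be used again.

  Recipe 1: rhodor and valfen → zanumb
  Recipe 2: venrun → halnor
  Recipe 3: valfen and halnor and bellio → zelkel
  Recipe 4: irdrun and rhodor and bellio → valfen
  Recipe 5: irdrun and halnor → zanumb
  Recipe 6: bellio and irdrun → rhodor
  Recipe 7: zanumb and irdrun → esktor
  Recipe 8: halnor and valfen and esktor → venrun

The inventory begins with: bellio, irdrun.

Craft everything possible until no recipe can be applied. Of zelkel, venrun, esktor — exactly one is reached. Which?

esktor

Using Recipe 6, bellio and irdrun make rhodor.
Using Recipe 4, irdrun, rhodor, and bellio make valfen.
Using Recipe 1, rhodor and valfen make zanumb.
zanumb and irdrun → esktor (Recipe 7).
venrun would need halnor, valfen, and esktor (Recipe 8), but halnor is never obtained. zelkel would need valfen, halnor, and bellio (Recipe 3), but halnor is never obtained.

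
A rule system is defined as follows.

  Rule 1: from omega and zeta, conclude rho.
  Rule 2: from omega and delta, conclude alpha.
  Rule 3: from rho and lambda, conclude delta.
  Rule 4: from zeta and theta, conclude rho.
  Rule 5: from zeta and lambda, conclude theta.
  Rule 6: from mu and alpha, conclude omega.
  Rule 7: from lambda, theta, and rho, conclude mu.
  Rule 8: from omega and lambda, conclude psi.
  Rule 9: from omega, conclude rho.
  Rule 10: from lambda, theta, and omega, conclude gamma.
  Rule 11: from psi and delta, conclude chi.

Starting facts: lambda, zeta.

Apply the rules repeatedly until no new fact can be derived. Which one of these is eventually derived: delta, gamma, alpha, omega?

delta

zeta and lambda hold, so theta follows (Rule 5).
From zeta and theta, Rule 4 gives rho.
rho and lambda hold, so delta follows (Rule 3).
alpha would need omega and delta (Rule 2), but omega is never established. omega would need mu and alpha (Rule 6), but alpha is never established. gamma would need lambda, theta, and omega (Rule 10), but omega is never established.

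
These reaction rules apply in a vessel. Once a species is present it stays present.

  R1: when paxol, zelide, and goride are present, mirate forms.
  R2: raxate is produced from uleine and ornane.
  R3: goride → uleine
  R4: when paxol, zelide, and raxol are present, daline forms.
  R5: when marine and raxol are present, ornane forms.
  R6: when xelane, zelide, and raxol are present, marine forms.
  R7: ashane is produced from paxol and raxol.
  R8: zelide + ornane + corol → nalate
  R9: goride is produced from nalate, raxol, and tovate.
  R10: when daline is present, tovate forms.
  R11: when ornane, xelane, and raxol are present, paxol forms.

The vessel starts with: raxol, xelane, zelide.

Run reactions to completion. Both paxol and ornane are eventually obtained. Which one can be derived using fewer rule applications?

ornane

ornane: xelane, zelide, and raxol present → marine forms (R6). marine and raxol present → ornane forms (R5). [2 rule applications]
paxol: xelane, zelide, and raxol present → marine forms (R6). marine and raxol present → ornane forms (R5). ornane, xelane, and raxol present → paxol forms (R11). [3 rule applications]
ornane needs fewer.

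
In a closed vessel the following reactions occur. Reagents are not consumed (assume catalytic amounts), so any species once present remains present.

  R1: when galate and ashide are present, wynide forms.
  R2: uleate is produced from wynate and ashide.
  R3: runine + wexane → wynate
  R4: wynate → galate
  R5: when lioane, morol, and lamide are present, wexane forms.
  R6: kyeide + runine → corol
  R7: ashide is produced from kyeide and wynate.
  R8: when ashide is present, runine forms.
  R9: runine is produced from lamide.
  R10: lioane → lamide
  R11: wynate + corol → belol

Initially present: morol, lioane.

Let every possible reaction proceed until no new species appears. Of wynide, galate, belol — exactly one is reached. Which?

galate

lioane present → lamide forms (R10).
lioane, morol, and lamide present → wexane forms (R5).
lamide present → runine forms (R9).
runine and wexane present → wynate forms (R3).
wynate present → galate forms (R4).
belol would need wynate and corol (R11), but corol never forms. wynide would need galate and ashide (R1), but ashide never forms.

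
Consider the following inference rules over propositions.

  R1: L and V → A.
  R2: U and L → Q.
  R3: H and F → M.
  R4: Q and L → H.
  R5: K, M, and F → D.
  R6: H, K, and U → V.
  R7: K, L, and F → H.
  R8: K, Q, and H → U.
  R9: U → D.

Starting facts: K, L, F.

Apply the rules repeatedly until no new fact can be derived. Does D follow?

From K, L, and F, R7 gives H.
From H and F, R3 gives M.
From K, M, and F, R5 gives D.

Yes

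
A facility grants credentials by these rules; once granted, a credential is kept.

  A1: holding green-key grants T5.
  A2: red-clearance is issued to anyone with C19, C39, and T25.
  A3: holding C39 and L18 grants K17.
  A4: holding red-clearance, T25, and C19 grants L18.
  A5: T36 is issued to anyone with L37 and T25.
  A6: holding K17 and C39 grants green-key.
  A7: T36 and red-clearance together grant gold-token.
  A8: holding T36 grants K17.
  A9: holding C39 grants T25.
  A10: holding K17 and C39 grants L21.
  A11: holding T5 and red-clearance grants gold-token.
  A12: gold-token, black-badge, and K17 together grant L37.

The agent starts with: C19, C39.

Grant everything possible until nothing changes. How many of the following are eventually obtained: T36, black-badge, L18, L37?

Holding C39 grants T25 (A9).
Holding C19, C39, and T25 grants red-clearance (A2).
Holding red-clearance, T25, and C19 grants L18 (A4).
T36 would need L37 and T25 (A5), but L37 is never granted.
No rule produces black-badge, and it is not given.
L18: reached.
L37 would need gold-token, black-badge, and K17 (A12), but black-badge is never granted.
Reached: L18 — 1 of the 4.

1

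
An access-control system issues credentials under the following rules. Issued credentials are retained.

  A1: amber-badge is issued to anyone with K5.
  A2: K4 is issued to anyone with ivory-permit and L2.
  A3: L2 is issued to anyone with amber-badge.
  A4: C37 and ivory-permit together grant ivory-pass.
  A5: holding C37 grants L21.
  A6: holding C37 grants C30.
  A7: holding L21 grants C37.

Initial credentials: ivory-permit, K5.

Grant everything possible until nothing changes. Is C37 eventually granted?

C37 would need L21 (A7), but L21 is never granted.

No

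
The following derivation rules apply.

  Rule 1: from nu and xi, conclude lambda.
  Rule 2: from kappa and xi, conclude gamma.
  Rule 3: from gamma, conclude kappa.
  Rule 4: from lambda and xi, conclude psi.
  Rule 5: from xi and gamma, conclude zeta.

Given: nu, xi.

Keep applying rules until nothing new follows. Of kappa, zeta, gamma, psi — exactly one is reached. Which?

nu and xi hold, so lambda follows (Rule 1).
From lambda and xi, Rule 4 gives psi.
kappa would need gamma (Rule 3), but gamma is never established. gamma would need kappa and xi (Rule 2), but kappa is never established. zeta would need xi and gamma (Rule 5), but gamma is never established.

psi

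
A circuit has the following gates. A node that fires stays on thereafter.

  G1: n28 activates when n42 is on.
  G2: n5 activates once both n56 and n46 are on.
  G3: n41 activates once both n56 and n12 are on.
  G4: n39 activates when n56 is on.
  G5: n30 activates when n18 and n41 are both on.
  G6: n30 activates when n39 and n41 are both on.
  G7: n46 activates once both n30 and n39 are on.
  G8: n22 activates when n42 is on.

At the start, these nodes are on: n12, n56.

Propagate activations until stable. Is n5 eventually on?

G3: n56 and n12 on → n41 on.
G4: n56 on → n39 on.
n39 and n41 are on, so n30 activates (G6).
G7: n30 and n39 on → n46 on.
G2: n56 and n46 on → n5 on.

Yes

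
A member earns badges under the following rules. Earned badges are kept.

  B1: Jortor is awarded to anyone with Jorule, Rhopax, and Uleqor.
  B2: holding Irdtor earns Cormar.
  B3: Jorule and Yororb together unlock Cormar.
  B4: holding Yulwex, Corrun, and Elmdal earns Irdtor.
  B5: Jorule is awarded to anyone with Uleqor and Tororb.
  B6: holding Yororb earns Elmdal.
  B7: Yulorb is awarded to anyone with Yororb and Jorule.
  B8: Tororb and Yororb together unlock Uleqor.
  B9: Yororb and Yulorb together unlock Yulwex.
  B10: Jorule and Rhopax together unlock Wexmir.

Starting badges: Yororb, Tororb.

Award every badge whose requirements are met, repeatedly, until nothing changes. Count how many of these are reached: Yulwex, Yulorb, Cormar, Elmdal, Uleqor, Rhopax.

With Tororb and Yororb, Uleqor is earned (B8).
With Yororb, Elmdal is earned (B6).
With Uleqor and Tororb, Jorule is earned (B5).
With Yororb and Jorule, Yulorb is earned (B7).
With Jorule and Yororb, Cormar is earned (B3).
With Yororb and Yulorb, Yulwex is earned (B9).
Yulwex: reached.
Yulorb: reached.
Cormar: reached.
Elmdal: reached.
Uleqor: reached.
No rule produces Rhopax, and it is not given.
Reached: Yulwex, Yulorb, Cormar, Elmdal, and Uleqor — 5 of the 6.

5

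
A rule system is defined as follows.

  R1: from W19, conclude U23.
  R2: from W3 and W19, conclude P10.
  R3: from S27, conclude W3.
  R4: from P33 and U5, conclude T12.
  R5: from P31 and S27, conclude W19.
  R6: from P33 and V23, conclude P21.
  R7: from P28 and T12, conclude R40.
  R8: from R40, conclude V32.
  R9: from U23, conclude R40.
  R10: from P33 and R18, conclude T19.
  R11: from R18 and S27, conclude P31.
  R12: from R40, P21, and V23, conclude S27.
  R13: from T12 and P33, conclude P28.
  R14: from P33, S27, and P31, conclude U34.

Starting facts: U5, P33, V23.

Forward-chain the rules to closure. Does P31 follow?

No

P31 would need R18 and S27 (R11), but R18 is never established.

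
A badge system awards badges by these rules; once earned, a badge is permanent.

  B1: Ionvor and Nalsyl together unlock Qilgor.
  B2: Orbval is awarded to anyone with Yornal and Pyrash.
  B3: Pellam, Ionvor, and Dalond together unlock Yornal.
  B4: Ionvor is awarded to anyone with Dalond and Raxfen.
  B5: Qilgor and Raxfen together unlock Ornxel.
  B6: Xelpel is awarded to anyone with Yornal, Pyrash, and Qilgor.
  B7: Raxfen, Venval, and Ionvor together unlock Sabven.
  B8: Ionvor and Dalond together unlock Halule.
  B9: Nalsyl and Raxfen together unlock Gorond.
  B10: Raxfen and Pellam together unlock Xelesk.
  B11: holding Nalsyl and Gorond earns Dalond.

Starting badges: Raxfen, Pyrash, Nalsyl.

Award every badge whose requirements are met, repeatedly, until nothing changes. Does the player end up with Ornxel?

With Nalsyl and Raxfen, Gorond is earned (B9).
With Nalsyl and Gorond, Dalond is earned (B11).
With Dalond and Raxfen, Ionvor is earned (B4).
With Ionvor and Nalsyl, Qilgor is earned (B1).
With Qilgor and Raxfen, Ornxel is earned (B5).

Yes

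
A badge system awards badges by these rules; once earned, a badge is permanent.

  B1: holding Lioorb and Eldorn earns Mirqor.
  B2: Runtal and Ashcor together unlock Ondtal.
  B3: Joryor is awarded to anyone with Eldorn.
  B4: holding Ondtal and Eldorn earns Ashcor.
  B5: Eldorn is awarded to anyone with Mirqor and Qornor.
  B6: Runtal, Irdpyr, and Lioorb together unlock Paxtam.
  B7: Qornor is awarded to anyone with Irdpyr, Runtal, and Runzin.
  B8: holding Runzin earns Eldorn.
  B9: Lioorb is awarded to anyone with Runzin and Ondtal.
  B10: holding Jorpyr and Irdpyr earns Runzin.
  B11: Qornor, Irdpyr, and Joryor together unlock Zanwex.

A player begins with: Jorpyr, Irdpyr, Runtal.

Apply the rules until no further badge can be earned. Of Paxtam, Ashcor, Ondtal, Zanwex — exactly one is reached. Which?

With Jorpyr and Irdpyr, Runzin is earned (B10).
With Irdpyr, Runtal, and Runzin, Qornor is earned (B7).
With Runzin, Eldorn is earned (B8).
With Eldorn, Joryor is earned (B3).
With Qornor, Irdpyr, and Joryor, Zanwex is earned (B11).
Ondtal would need Runtal and Ashcor (B2), but Ashcor is never earned. Ashcor would need Ondtal and Eldorn (B4), but Ondtal is never earned. Paxtam would need Runtal, Irdpyr, and Lioorb (B6), but Lioorb is never earned.

Zanwex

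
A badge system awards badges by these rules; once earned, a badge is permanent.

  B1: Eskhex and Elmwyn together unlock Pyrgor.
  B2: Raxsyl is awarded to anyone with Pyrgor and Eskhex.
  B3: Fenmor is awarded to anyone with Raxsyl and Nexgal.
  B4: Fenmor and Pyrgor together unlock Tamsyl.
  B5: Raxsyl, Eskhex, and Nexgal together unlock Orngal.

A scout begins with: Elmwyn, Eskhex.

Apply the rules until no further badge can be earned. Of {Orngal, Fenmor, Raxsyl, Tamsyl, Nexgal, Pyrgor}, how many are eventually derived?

With Eskhex and Elmwyn, Pyrgor is earned (B1).
With Pyrgor and Eskhex, Raxsyl is earned (B2).
Orngal would need Raxsyl, Eskhex, and Nexgal (B5), but Nexgal is never earned.
Fenmor would need Raxsyl and Nexgal (B3), but Nexgal is never earned.
Raxsyl: reached.
Tamsyl would need Fenmor and Pyrgor (B4), but Fenmor is never earned.
No rule produces Nexgal, and it is not given.
Pyrgor: reached.
Reached: Raxsyl and Pyrgor — 2 of the 6.

2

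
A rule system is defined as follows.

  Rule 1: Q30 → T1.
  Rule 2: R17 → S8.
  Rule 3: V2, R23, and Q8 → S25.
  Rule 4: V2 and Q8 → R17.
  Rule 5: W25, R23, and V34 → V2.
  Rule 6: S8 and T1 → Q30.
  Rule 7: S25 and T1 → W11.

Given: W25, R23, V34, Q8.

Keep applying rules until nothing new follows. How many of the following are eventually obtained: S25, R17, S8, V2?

From W25, R23, and V34, Rule 5 gives V2.
From V2, R23, and Q8, Rule 3 gives S25.
From V2 and Q8, Rule 4 gives R17.
R17 holds, so S8 follows (Rule 2).
S25: reached.
R17: reached.
S8: reached.
V2: reached.
All 4 are reached.

4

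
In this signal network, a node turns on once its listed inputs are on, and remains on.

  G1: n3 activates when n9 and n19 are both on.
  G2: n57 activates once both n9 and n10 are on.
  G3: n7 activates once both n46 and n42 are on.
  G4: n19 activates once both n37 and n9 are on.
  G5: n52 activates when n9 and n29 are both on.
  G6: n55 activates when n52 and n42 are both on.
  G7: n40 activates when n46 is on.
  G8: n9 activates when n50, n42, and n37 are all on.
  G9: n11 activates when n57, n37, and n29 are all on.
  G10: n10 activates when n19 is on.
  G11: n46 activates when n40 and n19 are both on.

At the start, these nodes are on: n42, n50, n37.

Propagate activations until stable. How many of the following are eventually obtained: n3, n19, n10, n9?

4

n50, n42, and n37 are on, so n9 activates (G8).
n37 and n9 are on, so n19 activates (G4).
n9 and n19 are on, so n3 activates (G1).
G10: n19 on → n10 on.
n3: reached.
n19: reached.
n10: reached.
n9: reached.
All 4 are reached.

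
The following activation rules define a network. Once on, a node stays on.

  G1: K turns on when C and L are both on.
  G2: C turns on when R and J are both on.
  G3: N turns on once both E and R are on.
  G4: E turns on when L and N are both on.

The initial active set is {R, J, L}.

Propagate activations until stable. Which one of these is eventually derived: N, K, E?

R and J are on, so C turns on (G2).
C and L are on, so K turns on (G1).
N would need E and R (G3), but E never turns on. E would need L and N (G4), but N never turns on.

K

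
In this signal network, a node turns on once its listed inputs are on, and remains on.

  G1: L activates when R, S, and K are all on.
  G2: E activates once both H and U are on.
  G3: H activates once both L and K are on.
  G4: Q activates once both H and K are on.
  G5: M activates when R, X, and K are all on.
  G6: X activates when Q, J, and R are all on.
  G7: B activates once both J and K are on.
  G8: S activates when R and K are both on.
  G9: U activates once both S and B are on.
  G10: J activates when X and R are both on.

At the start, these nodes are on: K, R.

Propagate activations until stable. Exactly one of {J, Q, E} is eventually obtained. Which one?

Q

G8: R and K on → S on.
R, S, and K are on, so L activates (G1).
L and K are on, so H activates (G3).
G4: H and K on → Q on.
E would need H and U (G2), but U never turns on. J would need X and R (G10), but X never turns on.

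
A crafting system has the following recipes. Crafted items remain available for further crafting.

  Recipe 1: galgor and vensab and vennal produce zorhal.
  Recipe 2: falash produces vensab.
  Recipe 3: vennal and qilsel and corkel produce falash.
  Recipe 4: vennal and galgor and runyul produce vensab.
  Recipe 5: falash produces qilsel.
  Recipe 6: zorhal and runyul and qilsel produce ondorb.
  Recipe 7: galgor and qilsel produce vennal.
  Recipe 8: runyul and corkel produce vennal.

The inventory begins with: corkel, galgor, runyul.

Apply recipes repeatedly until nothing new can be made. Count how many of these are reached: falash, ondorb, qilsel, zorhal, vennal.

Using Recipe 8, runyul and corkel make vennal.
vennal and galgor and runyul → vensab (Recipe 4).
Using Recipe 1, galgor, vensab, and vennal make zorhal.
falash would need vennal, qilsel, and corkel (Recipe 3), but qilsel is never obtained.
ondorb would need zorhal, runyul, and qilsel (Recipe 6), but qilsel is never obtained.
qilsel would need falash (Recipe 5), but falash is never obtained.
zorhal: reached.
vennal: reached.
Reached: zorhal and vennal — 2 of the 5.

2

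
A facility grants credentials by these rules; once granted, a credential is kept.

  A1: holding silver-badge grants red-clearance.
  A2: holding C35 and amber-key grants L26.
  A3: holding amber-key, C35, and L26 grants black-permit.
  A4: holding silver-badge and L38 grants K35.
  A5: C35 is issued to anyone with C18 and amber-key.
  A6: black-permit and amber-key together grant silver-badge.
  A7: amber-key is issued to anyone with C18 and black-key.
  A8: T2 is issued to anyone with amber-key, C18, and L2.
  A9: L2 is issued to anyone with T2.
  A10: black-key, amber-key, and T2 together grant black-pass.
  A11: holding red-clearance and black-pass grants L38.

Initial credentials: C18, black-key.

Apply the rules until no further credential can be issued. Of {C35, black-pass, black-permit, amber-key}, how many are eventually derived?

Holding C18 and black-key grants amber-key (A7).
Holding C18 and amber-key grants C35 (A5).
Holding C35 and amber-key grants L26 (A2).
Holding amber-key, C35, and L26 grants black-permit (A3).
C35: reached.
black-pass would need black-key, amber-key, and T2 (A10), but T2 is never granted.
black-permit: reached.
amber-key: reached.
Reached: C35, black-permit, and amber-key — 3 of the 4.

3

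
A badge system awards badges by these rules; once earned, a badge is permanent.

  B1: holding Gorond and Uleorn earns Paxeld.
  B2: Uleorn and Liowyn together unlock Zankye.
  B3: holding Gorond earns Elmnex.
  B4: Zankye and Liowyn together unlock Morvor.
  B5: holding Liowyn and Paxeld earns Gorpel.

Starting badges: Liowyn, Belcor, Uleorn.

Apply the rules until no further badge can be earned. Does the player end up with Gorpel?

No

Gorpel would need Liowyn and Paxeld (B5), but Paxeld is never earned.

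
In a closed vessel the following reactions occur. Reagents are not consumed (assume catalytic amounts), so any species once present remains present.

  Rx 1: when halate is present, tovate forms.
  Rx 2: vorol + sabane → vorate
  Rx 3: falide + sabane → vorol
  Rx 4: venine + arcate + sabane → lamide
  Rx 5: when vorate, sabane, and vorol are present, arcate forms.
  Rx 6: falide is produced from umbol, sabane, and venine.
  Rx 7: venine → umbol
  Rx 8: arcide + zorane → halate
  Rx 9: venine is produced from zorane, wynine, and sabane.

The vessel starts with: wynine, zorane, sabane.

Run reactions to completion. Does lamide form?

zorane, wynine, and sabane present → venine forms (Rx 9).
venine present → umbol forms (Rx 7).
umbol, sabane, and venine present → falide forms (Rx 6).
falide and sabane present → vorol forms (Rx 3).
vorol and sabane present → vorate forms (Rx 2).
vorate, sabane, and vorol present → arcate forms (Rx 5).
venine, arcate, and sabane present → lamide forms (Rx 4).

Yes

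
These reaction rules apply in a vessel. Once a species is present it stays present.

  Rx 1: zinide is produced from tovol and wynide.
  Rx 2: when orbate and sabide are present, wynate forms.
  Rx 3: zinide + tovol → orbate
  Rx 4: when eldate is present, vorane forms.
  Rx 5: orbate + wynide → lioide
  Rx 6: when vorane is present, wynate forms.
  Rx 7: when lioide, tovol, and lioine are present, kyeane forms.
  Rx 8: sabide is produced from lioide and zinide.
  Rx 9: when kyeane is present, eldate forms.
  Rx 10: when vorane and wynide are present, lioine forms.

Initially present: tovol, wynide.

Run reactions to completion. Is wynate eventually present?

Yes

tovol and wynide present → zinide forms (Rx 1).
zinide and tovol present → orbate forms (Rx 3).
orbate and wynide present → lioide forms (Rx 5).
lioide and zinide present → sabide forms (Rx 8).
orbate and sabide present → wynate forms (Rx 2).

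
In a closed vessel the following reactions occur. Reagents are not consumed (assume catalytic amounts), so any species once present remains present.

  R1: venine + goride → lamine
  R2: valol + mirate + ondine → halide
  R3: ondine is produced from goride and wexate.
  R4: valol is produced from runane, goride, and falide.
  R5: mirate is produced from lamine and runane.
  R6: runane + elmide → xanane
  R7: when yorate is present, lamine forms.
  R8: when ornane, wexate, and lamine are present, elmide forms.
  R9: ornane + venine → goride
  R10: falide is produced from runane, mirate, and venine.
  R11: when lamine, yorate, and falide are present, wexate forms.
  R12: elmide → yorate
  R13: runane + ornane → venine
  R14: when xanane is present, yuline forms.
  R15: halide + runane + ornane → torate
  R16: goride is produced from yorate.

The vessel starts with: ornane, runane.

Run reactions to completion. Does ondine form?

ondine would need goride and wexate (R3), but wexate never forms.

No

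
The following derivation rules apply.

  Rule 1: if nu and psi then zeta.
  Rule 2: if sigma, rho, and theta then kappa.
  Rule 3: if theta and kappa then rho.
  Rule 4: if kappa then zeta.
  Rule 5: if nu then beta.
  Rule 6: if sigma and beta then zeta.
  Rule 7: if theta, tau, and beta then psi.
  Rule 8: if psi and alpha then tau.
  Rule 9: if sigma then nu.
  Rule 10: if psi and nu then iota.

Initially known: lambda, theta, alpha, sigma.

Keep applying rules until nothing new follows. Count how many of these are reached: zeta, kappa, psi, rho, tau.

From sigma, Rule 9 gives nu.
From nu, Rule 5 gives beta.
From sigma and beta, Rule 6 gives zeta.
zeta: reached.
kappa would need sigma, rho, and theta (Rule 2), but rho is never established.
psi would need theta, tau, and beta (Rule 7), but tau is never established.
rho would need theta and kappa (Rule 3), but kappa is never established.
tau would need psi and alpha (Rule 8), but psi is never established.
Reached: zeta — 1 of the 5.

1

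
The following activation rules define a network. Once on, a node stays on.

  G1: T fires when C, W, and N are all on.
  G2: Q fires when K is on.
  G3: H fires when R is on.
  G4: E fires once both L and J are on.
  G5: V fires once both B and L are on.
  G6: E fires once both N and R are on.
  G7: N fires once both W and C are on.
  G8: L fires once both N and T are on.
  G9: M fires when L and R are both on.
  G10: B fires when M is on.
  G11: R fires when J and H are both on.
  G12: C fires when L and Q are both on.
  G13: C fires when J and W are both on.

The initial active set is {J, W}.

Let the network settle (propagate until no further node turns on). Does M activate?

M would need L and R (G9), but R never turns on.

No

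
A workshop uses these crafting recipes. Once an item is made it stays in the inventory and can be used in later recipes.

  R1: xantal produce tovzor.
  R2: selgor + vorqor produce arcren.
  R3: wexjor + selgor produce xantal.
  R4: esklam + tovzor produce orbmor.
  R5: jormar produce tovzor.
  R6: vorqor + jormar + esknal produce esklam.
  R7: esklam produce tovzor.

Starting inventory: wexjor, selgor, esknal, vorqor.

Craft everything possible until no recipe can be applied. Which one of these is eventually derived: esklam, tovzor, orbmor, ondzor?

tovzor

Using R3, wexjor and selgor make xantal.
xantal → tovzor (R1).
orbmor would need esklam and tovzor (R4), but esklam is never obtained. esklam would need vorqor, jormar, and esknal (R6), but jormar is never obtained. No rule produces ondzor, and it is not given.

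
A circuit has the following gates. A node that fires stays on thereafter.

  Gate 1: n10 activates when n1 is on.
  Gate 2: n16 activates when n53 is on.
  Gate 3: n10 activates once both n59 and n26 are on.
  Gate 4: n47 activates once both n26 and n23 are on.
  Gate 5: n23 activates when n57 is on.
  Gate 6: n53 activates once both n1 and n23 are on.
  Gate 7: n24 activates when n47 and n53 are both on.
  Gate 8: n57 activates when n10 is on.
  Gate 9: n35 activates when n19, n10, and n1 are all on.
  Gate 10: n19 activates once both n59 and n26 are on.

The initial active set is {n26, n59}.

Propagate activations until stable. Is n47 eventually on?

Gate 3: n59 and n26 on → n10 on.
Gate 8: n10 on → n57 on.
Gate 5: n57 on → n23 on.
n26 and n23 are on, so n47 activates (Gate 4).

Yes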